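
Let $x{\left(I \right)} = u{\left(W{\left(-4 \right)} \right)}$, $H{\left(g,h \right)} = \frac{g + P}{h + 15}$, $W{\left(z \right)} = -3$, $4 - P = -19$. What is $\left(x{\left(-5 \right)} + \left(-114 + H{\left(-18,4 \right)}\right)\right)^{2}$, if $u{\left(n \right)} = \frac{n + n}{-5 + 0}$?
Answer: $\frac{114297481}{9025} \approx 12665.0$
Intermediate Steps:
$P = 23$ ($P = 4 - -19 = 4 + 19 = 23$)
$H{\left(g,h \right)} = \frac{23 + g}{15 + h}$ ($H{\left(g,h \right)} = \frac{g + 23}{h + 15} = \frac{23 + g}{15 + h}$)
$u{\left(n \right)} = - \frac{2 n}{5}$ ($u{\left(n \right)} = \frac{2 n}{-5} = 2 n \left(- \frac{1}{5}\right) = - \frac{2 n}{5}$)
$x{\left(I \right)} = \frac{6}{5}$ ($x{\left(I \right)} = \left(- \frac{2}{5}\right) \left(-3\right) = \frac{6}{5}$)
$\left(x{\left(-5 \right)} + \left(-114 + H{\left(-18,4 \right)}\right)\right)^{2} = \left(\frac{6}{5} - \left(114 - \frac{23 - 18}{15 + 4}\right)\right)^{2} = \left(\frac{6}{5} - \left(114 - \frac{1}{19} \cdot 5\right)\right)^{2} = \left(\frac{6}{5} + \left(-114 + \frac{1}{19} \cdot 5\right)\right)^{2} = \left(\frac{6}{5} + \left(-114 + \frac{5}{19}\right)\right)^{2} = \left(\frac{6}{5} - \frac{2161}{19}\right)^{2} = \left(- \frac{10691}{95}\right)^{2} = \frac{114297481}{9025}$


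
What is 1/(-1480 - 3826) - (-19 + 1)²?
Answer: -1719145/5306 ≈ -324.00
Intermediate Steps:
1/(-1480 - 3826) - (-19 + 1)² = 1/(-5306) - 1*(-18)² = -1/5306 - 1*324 = -1/5306 - 324 = -1719145/5306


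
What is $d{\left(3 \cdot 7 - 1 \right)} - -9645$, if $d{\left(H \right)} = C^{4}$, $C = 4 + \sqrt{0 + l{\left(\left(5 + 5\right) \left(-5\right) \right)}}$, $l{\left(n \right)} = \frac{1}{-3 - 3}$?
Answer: $\frac{355861}{36} + \frac{380 i \sqrt{6}}{9} \approx 9885.0 + 103.42 i$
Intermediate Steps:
$l{\left(n \right)} = - \frac{1}{6}$ ($l{\left(n \right)} = \frac{1}{-6} = - \frac{1}{6}$)
$C = 4 + \frac{i \sqrt{6}}{6}$ ($C = 4 + \sqrt{0 - \frac{1}{6}} = 4 + \sqrt{- \frac{1}{6}} = 4 + \frac{i \sqrt{6}}{6} \approx 4.0 + 0.40825 i$)
$d{\left(H \right)} = \left(4 + \frac{i \sqrt{6}}{6}\right)^{4}$
$d{\left(3 \cdot 7 - 1 \right)} - -9645 = \frac{\left(24 + i \sqrt{6}\right)^{4}}{1296} - -9645 = \frac{\left(24 + i \sqrt{6}\right)^{4}}{1296} + 9645 = 9645 + \frac{\left(24 + i \sqrt{6}\right)^{4}}{1296}$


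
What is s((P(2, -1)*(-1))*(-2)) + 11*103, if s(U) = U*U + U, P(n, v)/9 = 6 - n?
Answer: 6389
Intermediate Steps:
P(n, v) = 54 - 9*n (P(n, v) = 9*(6 - n) = 54 - 9*n)
s(U) = U + U**2 (s(U) = U**2 + U = U + U**2)
s((P(2, -1)*(-1))*(-2)) + 11*103 = (((54 - 9*2)*(-1))*(-2))*(1 + ((54 - 9*2)*(-1))*(-2)) + 11*103 = (((54 - 18)*(-1))*(-2))*(1 + ((54 - 18)*(-1))*(-2)) + 1133 = ((36*(-1))*(-2))*(1 + (36*(-1))*(-2)) + 1133 = (-36*(-2))*(1 - 36*(-2)) + 1133 = 72*(1 + 72) + 1133 = 72*73 + 1133 = 5256 + 1133 = 6389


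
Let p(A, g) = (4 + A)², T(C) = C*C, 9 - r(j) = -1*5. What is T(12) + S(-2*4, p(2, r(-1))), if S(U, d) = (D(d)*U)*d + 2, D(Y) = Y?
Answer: -10222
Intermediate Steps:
r(j) = 14 (r(j) = 9 - (-1)*5 = 9 - 1*(-5) = 9 + 5 = 14)
T(C) = C²
S(U, d) = 2 + U*d² (S(U, d) = (d*U)*d + 2 = (U*d)*d + 2 = U*d² + 2 = 2 + U*d²)
T(12) + S(-2*4, p(2, r(-1))) = 12² + (2 + (-2*4)*((4 + 2)²)²) = 144 + (2 - 8*(6²)²) = 144 + (2 - 8*36²) = 144 + (2 - 8*1296) = 144 + (2 - 10368) = 144 - 10366 = -10222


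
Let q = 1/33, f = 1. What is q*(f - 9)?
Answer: -8/33 ≈ -0.24242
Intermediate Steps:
q = 1/33 ≈ 0.030303
q*(f - 9) = (1 - 9)/33 = (1/33)*(-8) = -8/33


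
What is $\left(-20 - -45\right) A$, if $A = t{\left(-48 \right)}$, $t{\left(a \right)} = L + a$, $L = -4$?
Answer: $-1300$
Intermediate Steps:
$t{\left(a \right)} = -4 + a$
$A = -52$ ($A = -4 - 48 = -52$)
$\left(-20 - -45\right) A = \left(-20 - -45\right) \left(-52\right) = \left(-20 + 45\right) \left(-52\right) = 25 \left(-52\right) = -1300$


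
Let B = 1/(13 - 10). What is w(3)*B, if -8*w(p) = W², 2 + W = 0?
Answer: -⅙ ≈ -0.16667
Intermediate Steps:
W = -2 (W = -2 + 0 = -2)
w(p) = -½ (w(p) = -⅛*(-2)² = -⅛*4 = -½)
B = ⅓ (B = 1/3 = ⅓ ≈ 0.33333)
w(3)*B = -½*⅓ = -⅙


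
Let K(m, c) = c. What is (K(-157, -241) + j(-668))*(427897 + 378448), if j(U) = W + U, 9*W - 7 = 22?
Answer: -6573324440/9 ≈ -7.3037e+8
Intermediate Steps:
W = 29/9 (W = 7/9 + (⅑)*22 = 7/9 + 22/9 = 29/9 ≈ 3.2222)
j(U) = 29/9 + U
(K(-157, -241) + j(-668))*(427897 + 378448) = (-241 + (29/9 - 668))*(427897 + 378448) = (-241 - 5983/9)*806345 = -8152/9*806345 = -6573324440/9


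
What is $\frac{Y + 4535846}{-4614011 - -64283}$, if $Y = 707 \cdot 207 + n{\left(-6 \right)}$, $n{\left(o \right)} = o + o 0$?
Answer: $- \frac{4682189}{4549728} \approx -1.0291$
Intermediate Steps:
$n{\left(o \right)} = o$ ($n{\left(o \right)} = o + 0 = o$)
$Y = 146343$ ($Y = 707 \cdot 207 - 6 = 146349 - 6 = 146343$)
$\frac{Y + 4535846}{-4614011 - -64283} = \frac{146343 + 4535846}{-4614011 - -64283} = \frac{4682189}{-4614011 + \left(-859 + 65142\right)} = \frac{4682189}{-4614011 + 64283} = \frac{4682189}{-4549728} = 4682189 \left(- \frac{1}{4549728}\right) = - \frac{4682189}{4549728}$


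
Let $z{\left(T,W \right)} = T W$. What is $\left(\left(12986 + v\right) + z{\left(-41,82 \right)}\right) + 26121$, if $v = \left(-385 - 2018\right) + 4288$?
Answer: $37630$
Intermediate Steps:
$v = 1885$ ($v = -2403 + 4288 = 1885$)
$\left(\left(12986 + v\right) + z{\left(-41,82 \right)}\right) + 26121 = \left(\left(12986 + 1885\right) - 3362\right) + 26121 = \left(14871 - 3362\right) + 26121 = 11509 + 26121 = 37630$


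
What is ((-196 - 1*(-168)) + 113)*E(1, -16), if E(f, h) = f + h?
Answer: -1275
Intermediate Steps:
((-196 - 1*(-168)) + 113)*E(1, -16) = ((-196 - 1*(-168)) + 113)*(1 - 16) = ((-196 + 168) + 113)*(-15) = (-28 + 113)*(-15) = 85*(-15) = -1275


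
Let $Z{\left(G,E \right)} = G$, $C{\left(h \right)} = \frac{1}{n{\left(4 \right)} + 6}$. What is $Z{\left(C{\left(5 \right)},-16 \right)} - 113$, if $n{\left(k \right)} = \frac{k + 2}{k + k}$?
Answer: $- \frac{3047}{27} \approx -112.85$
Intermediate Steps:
$n{\left(k \right)} = \frac{2 + k}{2 k}$
$C{\left(h \right)} = \frac{4}{27}$ ($C{\left(h \right)} = \frac{1}{\frac{2 + 4}{2 \cdot 4} + 6} = \frac{1}{\frac{1}{2} \cdot \frac{1}{4} \cdot 6 + 6} = \frac{1}{\frac{3}{4} + 6} = \frac{1}{\frac{27}{4}} = \frac{4}{27}$)
$Z{\left(C{\left(5 \right)},-16 \right)} - 113 = \frac{4}{27} - 113 = - \frac{3047}{27}$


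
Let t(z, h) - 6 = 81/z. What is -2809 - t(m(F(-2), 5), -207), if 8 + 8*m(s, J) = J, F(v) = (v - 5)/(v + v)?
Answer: -2599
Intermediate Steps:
F(v) = (-5 + v)/(2*v) (F(v) = (-5 + v)/((2*v)) = (-5 + v)*(1/(2*v)) = (-5 + v)/(2*v))
m(s, J) = -1 + J/8
t(z, h) = 6 + 81/z
-2809 - t(m(F(-2), 5), -207) = -2809 - (6 + 81/(-1 + (1/8)*5)) = -2809 - (6 + 81/(-1 + 5/8)) = -2809 - (6 + 81/(-3/8)) = -2809 - (6 + 81*(-8/3)) = -2809 - (6 - 216) = -2809 - 1*(-210) = -2809 + 210 = -2599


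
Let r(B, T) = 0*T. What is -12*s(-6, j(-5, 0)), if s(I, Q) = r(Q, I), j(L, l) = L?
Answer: 0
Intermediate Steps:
r(B, T) = 0
s(I, Q) = 0
-12*s(-6, j(-5, 0)) = -12*0 = 0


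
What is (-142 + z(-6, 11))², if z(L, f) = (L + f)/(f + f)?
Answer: 9728161/484 ≈ 20100.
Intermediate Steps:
z(L, f) = (L + f)/(2*f) (z(L, f) = (L + f)/((2*f)) = (L + f)*(1/(2*f)) = (L + f)/(2*f))
(-142 + z(-6, 11))² = (-142 + (½)*(-6 + 11)/11)² = (-142 + (½)*(1/11)*5)² = (-142 + 5/22)² = (-3119/22)² = 9728161/484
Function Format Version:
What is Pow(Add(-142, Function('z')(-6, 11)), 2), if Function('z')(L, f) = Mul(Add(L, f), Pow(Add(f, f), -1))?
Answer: Rational(9728161, 484) ≈ 20100.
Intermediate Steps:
Function('z')(L, f) = Mul(Rational(1, 2), Pow(f, -1), Add(L, f)) (Function('z')(L, f) = Mul(Add(L, f), Pow(Mul(2, f), -1)) = Mul(Add(L, f), Mul(Rational(1, 2), Pow(f, -1))) = Mul(Rational(1, 2), Pow(f, -1), Add(L, f)))
Pow(Add(-142, Function('z')(-6, 11)), 2) = Pow(Add(-142, Mul(Rational(1, 2), Pow(11, -1), Add(-6, 11))), 2) = Pow(Add(-142, Mul(Rational(1, 2), Rational(1, 11), 5)), 2) = Pow(Add(-142, Rational(5, 22)), 2) = Pow(Rational(-3119, 22), 2) = Rational(9728161, 484)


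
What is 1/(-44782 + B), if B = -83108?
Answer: -1/127890 ≈ -7.8192e-6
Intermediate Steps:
1/(-44782 + B) = 1/(-44782 - 83108) = 1/(-127890) = -1/127890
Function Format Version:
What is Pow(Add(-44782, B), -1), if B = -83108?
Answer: Rational(-1, 127890) ≈ -7.8192e-6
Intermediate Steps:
Pow(Add(-44782, B), -1) = Pow(Add(-44782, -83108), -1) = Pow(-127890, -1) = Rational(-1, 127890)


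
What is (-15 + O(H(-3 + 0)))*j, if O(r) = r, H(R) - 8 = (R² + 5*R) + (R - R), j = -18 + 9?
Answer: 117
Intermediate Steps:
j = -9
H(R) = 8 + R² + 5*R (H(R) = 8 + ((R² + 5*R) + (R - R)) = 8 + ((R² + 5*R) + 0) = 8 + (R² + 5*R) = 8 + R² + 5*R)
(-15 + O(H(-3 + 0)))*j = (-15 + (8 + (-3 + 0)² + 5*(-3 + 0)))*(-9) = (-15 + (8 + (-3)² + 5*(-3)))*(-9) = (-15 + (8 + 9 - 15))*(-9) = (-15 + 2)*(-9) = -13*(-9) = 117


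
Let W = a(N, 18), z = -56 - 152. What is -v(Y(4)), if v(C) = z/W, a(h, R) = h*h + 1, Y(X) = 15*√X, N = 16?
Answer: 208/257 ≈ 0.80934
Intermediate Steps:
z = -208
a(h, R) = 1 + h² (a(h, R) = h² + 1 = 1 + h²)
W = 257 (W = 1 + 16² = 1 + 256 = 257)
v(C) = -208/257
-v(Y(4)) = -1*(-208/257) = 208/257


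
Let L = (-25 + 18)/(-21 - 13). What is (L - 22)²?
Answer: 549081/1156 ≈ 474.98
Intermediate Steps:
L = 7/34 (L = -7/(-34) = -7*(-1/34) = 7/34 ≈ 0.20588)
(L - 22)² = (7/34 - 22)² = (-741/34)² = 549081/1156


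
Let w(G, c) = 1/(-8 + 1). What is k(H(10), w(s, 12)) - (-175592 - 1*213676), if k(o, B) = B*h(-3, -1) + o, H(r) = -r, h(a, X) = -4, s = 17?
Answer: 2724810/7 ≈ 3.8926e+5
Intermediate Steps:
w(G, c) = -⅐ (w(G, c) = 1/(-7) = -⅐)
k(o, B) = o - 4*B (k(o, B) = B*(-4) + o = -4*B + o = o - 4*B)
k(H(10), w(s, 12)) - (-175592 - 1*213676) = (-1*10 - 4*(-⅐)) - (-175592 - 1*213676) = (-10 + 4/7) - (-175592 - 213676) = -66/7 - 1*(-389268) = -66/7 + 389268 = 2724810/7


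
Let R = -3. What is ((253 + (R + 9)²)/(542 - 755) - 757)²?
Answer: 26091940900/45369 ≈ 5.7511e+5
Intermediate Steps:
((253 + (R + 9)²)/(542 - 755) - 757)² = ((253 + (-3 + 9)²)/(542 - 755) - 757)² = ((253 + 6²)/(-213) - 757)² = ((253 + 36)*(-1/213) - 757)² = (289*(-1/213) - 757)² = (-289/213 - 757)² = (-161530/213)² = 26091940900/45369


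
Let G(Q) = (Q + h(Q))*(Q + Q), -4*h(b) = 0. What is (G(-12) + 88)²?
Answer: 141376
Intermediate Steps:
h(b) = 0 (h(b) = -¼*0 = 0)
G(Q) = 2*Q² (G(Q) = (Q + 0)*(Q + Q) = Q*(2*Q) = 2*Q²)
(G(-12) + 88)² = (2*(-12)² + 88)² = (2*144 + 88)² = (288 + 88)² = 376² = 141376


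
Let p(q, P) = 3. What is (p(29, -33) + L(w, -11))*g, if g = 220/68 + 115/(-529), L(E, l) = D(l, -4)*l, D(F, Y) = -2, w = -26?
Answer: 29500/391 ≈ 75.448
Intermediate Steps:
L(E, l) = -2*l
g = 1180/391 (g = 220*(1/68) + 115*(-1/529) = 55/17 - 5/23 = 1180/391 ≈ 3.0179)
(p(29, -33) + L(w, -11))*g = (3 - 2*(-11))*(1180/391) = (3 + 22)*(1180/391) = 25*(1180/391) = 29500/391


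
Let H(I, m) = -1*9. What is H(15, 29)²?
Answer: 81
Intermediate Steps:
H(I, m) = -9
H(15, 29)² = (-9)² = 81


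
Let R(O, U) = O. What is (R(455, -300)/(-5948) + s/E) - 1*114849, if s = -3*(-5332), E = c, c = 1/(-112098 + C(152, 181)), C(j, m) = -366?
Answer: -10700981330819/5948 ≈ -1.7991e+9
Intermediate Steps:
c = -1/112464 (c = 1/(-112098 - 366) = 1/(-112464) = -1/112464 ≈ -8.8917e-6)
E = -1/112464 ≈ -8.8917e-6
s = 15996
(R(455, -300)/(-5948) + s/E) - 1*114849 = (455/(-5948) + 15996/(-1/112464)) - 1*114849 = (455*(-1/5948) + 15996*(-112464)) - 114849 = (-455/5948 - 1798974144) - 114849 = -10700298208967/5948 - 114849 = -10700981330819/5948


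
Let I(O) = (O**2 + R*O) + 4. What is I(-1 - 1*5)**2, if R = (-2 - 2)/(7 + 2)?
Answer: 16384/9 ≈ 1820.4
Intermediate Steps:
R = -4/9 ≈ -0.44444
I(O) = 4 + O**2 - 4*O/9 (I(O) = (O**2 - 4*O/9) + 4 = 4 + O**2 - 4*O/9)
I(-1 - 1*5)**2 = (4 + (-1 - 1*5)**2 - 4*(-1 - 1*5)/9)**2 = (4 + (-1 - 5)**2 - 4*(-1 - 5)/9)**2 = (4 + (-6)**2 - 4/9*(-6))**2 = (4 + 36 + 8/3)**2 = (128/3)**2 = 16384/9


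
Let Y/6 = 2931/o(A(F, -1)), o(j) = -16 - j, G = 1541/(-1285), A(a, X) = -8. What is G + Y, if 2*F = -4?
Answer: -11305169/5140 ≈ -2199.4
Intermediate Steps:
F = -2 (F = (1/2)*(-4) = -2)
G = -1541/1285 (G = 1541*(-1/1285) = -1541/1285 ≈ -1.1992)
Y = -8793/4 (Y = 6*(2931/(-16 - 1*(-8))) = 6*(2931/(-16 + 8)) = 6*(2931/(-8)) = 6*(2931*(-1/8)) = 6*(-2931/8) = -8793/4 ≈ -2198.3)
G + Y = -1541/1285 - 8793/4 = -11305169/5140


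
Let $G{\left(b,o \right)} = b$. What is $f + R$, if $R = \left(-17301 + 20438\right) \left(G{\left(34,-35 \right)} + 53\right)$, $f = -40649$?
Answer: $232270$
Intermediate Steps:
$R = 272919$ ($R = \left(-17301 + 20438\right) \left(34 + 53\right) = 3137 \cdot 87 = 272919$)
$f + R = -40649 + 272919 = 232270$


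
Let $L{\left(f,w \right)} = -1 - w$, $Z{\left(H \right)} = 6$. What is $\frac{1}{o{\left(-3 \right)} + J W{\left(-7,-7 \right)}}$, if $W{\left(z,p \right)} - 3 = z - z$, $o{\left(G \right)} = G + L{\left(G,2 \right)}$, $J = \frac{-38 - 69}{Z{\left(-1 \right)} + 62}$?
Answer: $- \frac{68}{729} \approx -0.093278$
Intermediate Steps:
$J = - \frac{107}{68}$ ($J = \frac{-38 - 69}{6 + 62} = - \frac{107}{68} \approx -1.5735$)
$o{\left(G \right)} = -3 + G$ ($o{\left(G \right)} = G - 3 = -3 + G$)
$W{\left(z,p \right)} = 3$ ($W{\left(z,p \right)} = 3 + \left(z - z\right) = 3 + 0 = 3$)
$\frac{1}{o{\left(-3 \right)} + J W{\left(-7,-7 \right)}} = \frac{1}{\left(-3 - 3\right) - \frac{321}{68}} = \frac{1}{-6 - \frac{321}{68}} = \frac{1}{- \frac{729}{68}} = - \frac{68}{729}$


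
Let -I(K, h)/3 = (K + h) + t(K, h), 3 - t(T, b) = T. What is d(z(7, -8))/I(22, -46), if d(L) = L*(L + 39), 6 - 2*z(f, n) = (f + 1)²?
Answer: -290/129 ≈ -2.2481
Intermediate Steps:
t(T, b) = 3 - T
z(f, n) = 3 - (1 + f)²/2 (z(f, n) = 3 - (f + 1)²/2 = 3 - (1 + f)²/2)
I(K, h) = -9 - 3*h (I(K, h) = -3*((K + h) + (3 - K)) = -3*(3 + h) = -9 - 3*h)
d(L) = L*(39 + L)
d(z(7, -8))/I(22, -46) = ((3 - (1 + 7)²/2)*(39 + (3 - (1 + 7)²/2)))/(-9 - 3*(-46)) = ((3 - ½*8²)*(39 + (3 - ½*8²)))/(-9 + 138) = ((3 - ½*64)*(39 + (3 - ½*64)))/129 = ((3 - 32)*(39 + (3 - 32)))*(1/129) = -29*(39 - 29)*(1/129) = -29*10*(1/129) = -290*1/129 = -290/129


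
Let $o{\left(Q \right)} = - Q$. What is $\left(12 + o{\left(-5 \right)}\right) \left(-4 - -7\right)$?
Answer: $51$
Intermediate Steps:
$\left(12 + o{\left(-5 \right)}\right) \left(-4 - -7\right) = \left(12 - -5\right) \left(-4 - -7\right) = \left(12 + 5\right) \left(-4 + 7\right) = 17 \cdot 3 = 51$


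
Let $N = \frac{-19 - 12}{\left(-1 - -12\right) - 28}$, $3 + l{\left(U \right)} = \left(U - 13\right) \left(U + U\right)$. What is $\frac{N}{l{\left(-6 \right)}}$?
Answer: $\frac{31}{3825} \approx 0.0081046$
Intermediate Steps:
$l{\left(U \right)} = -3 + 2 U \left(-13 + U\right)$ ($l{\left(U \right)} = -3 + \left(U - 13\right) \left(U + U\right) = -3 + \left(-13 + U\right) 2 U = -3 + 2 U \left(-13 + U\right)$)
$N = \frac{31}{17}$ ($N = - \frac{31}{\left(-1 + 12\right) - 28} = - \frac{31}{11 - 28} = - \frac{31}{-17} = \left(-31\right) \left(- \frac{1}{17}\right) = \frac{31}{17} \approx 1.8235$)
$\frac{N}{l{\left(-6 \right)}} = \frac{1}{-3 - -156 + 2 \left(-6\right)^{2}} \cdot \frac{31}{17} = \frac{1}{-3 + 156 + 2 \cdot 36} \cdot \frac{31}{17} = \frac{1}{-3 + 156 + 72} \cdot \frac{31}{17} = \frac{1}{225} \cdot \frac{31}{17} = \frac{31}{3825}$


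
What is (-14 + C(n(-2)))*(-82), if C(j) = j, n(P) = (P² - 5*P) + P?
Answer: 164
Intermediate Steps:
n(P) = P² - 4*P
(-14 + C(n(-2)))*(-82) = (-14 - 2*(-4 - 2))*(-82) = (-14 - 2*(-6))*(-82) = (-14 + 12)*(-82) = -2*(-82) = 164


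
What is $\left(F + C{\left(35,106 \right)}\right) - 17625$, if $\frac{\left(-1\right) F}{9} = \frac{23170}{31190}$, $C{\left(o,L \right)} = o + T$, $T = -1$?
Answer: $- \frac{54887182}{3119} \approx -17598.0$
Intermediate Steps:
$C{\left(o,L \right)} = -1 + o$ ($C{\left(o,L \right)} = o - 1 = -1 + o$)
$F = - \frac{20853}{3119}$ ($F = - 9 \cdot \frac{23170}{31190} = - 9 \cdot 23170 \cdot \frac{1}{31190} = \left(-9\right) \frac{2317}{3119} = - \frac{20853}{3119} \approx -6.6858$)
$\left(F + C{\left(35,106 \right)}\right) - 17625 = \left(- \frac{20853}{3119} + \left(-1 + 35\right)\right) - 17625 = \left(- \frac{20853}{3119} + 34\right) - 17625 = \frac{85193}{3119} - 17625 = - \frac{54887182}{3119}$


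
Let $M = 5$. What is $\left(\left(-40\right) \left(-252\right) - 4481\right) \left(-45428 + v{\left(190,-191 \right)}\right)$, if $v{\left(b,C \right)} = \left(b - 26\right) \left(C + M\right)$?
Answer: $-425143268$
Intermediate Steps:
$v{\left(b,C \right)} = \left(-26 + b\right) \left(5 + C\right)$ ($v{\left(b,C \right)} = \left(b - 26\right) \left(C + 5\right) = \left(-26 + b\right) \left(5 + C\right)$)
$\left(\left(-40\right) \left(-252\right) - 4481\right) \left(-45428 + v{\left(190,-191 \right)}\right) = \left(\left(-40\right) \left(-252\right) - 4481\right) \left(-45428 - 30504\right) = \left(10080 - 4481\right) \left(-45428 + \left(-130 + 4966 + 950 - 36290\right)\right) = 5599 \left(-45428 - 30504\right) = 5599 \left(-75932\right) = -425143268$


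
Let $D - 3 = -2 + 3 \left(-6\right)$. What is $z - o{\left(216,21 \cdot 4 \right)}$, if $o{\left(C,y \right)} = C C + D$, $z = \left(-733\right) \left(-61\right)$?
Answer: $-1926$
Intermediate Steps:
$D = -17$ ($D = 3 + \left(-2 + 3 \left(-6\right)\right) = 3 - 20 = -17$)
$z = 44713$
$o{\left(C,y \right)} = -17 + C^{2}$ ($o{\left(C,y \right)} = C C - 17 = C^{2} - 17 = -17 + C^{2}$)
$z - o{\left(216,21 \cdot 4 \right)} = 44713 - \left(-17 + 216^{2}\right) = 44713 - \left(-17 + 46656\right) = 44713 - 46639 = -1926$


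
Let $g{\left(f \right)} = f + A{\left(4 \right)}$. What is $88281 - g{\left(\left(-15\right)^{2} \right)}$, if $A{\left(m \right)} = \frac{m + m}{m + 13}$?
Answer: $\frac{1496944}{17} \approx 88056.0$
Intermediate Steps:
$A{\left(m \right)} = \frac{2 m}{13 + m}$
$g{\left(f \right)} = \frac{8}{17} + f$ ($g{\left(f \right)} = f + 2 \cdot 4 \frac{1}{13 + 4} = f + 2 \cdot 4 \cdot \frac{1}{17} = f + \frac{8}{17} = \frac{8}{17} + f$)
$88281 - g{\left(\left(-15\right)^{2} \right)} = 88281 - \left(\frac{8}{17} + \left(-15\right)^{2}\right) = 88281 - \left(\frac{8}{17} + 225\right) = 88281 - \frac{3833}{17} = \frac{1496944}{17}$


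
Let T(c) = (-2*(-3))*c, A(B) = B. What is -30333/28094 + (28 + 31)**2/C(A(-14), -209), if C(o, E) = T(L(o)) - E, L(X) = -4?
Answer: 92183609/5197390 ≈ 17.737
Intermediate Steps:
T(c) = 6*c
C(o, E) = -24 - E (C(o, E) = 6*(-4) - E = -24 - E)
-30333/28094 + (28 + 31)**2/C(A(-14), -209) = -30333/28094 + (28 + 31)**2/(-24 - 1*(-209)) = -30333*1/28094 + 59**2/(-24 + 209) = -30333/28094 + 3481/185 = 92183609/5197390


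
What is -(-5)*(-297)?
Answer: -1485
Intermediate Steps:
-(-5)*(-297) = -5*297 = -1485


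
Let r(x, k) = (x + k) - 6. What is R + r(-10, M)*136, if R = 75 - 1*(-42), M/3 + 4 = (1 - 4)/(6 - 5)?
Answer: -4915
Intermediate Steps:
M = -21 (M = -12 + 3*((1 - 4)/(6 - 5)) = -12 + 3*(-3/1) = -12 + 3*(-3*1) = -12 + 3*(-3) = -12 - 9 = -21)
R = 117 (R = 75 + 42 = 117)
r(x, k) = -6 + k + x (r(x, k) = (k + x) - 6 = -6 + k + x)
R + r(-10, M)*136 = 117 + (-6 - 21 - 10)*136 = 117 - 37*136 = 117 - 5032 = -4915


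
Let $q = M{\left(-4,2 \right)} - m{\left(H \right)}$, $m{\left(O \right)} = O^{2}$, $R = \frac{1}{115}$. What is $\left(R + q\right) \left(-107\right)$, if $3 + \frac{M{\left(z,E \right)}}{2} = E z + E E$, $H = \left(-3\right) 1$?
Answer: $\frac{282908}{115} \approx 2460.1$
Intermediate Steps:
$H = -3$
$R = \frac{1}{115} \approx 0.0086956$
$M{\left(z,E \right)} = -6 + 2 E^{2} + 2 E z$ ($M{\left(z,E \right)} = -6 + 2 \left(E z + E E\right) = -6 + 2 \left(E z + E^{2}\right) = -6 + 2 \left(E^{2} + E z\right) = -6 + \left(2 E^{2} + 2 E z\right) = -6 + 2 E^{2} + 2 E z$)
$q = -23$ ($q = \left(-6 + 2 \cdot 2^{2} + 2 \cdot 2 \left(-4\right)\right) - \left(-3\right)^{2} = \left(-6 + 2 \cdot 4 - 16\right) - 9 = \left(-6 + 8 - 16\right) - 9 = -14 - 9 = -23$)
$\left(R + q\right) \left(-107\right) = \left(\frac{1}{115} - 23\right) \left(-107\right) = \left(- \frac{2644}{115}\right) \left(-107\right) = \frac{282908}{115}$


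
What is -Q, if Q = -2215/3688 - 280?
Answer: 1034855/3688 ≈ 280.60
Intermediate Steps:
Q = -1034855/3688 (Q = -2215*1/3688 - 280 = -2215/3688 - 280 = -1034855/3688 ≈ -280.60)
-Q = -1*(-1034855/3688) = 1034855/3688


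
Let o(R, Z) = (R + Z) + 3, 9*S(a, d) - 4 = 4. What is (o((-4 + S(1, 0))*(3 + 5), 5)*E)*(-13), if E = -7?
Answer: -13832/9 ≈ -1536.9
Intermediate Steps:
S(a, d) = 8/9 (S(a, d) = 4/9 + (⅑)*4 = 4/9 + 4/9 = 8/9)
o(R, Z) = 3 + R + Z
(o((-4 + S(1, 0))*(3 + 5), 5)*E)*(-13) = ((3 + (-4 + 8/9)*(3 + 5) + 5)*(-7))*(-13) = ((3 - 28/9*8 + 5)*(-7))*(-13) = ((3 - 224/9 + 5)*(-7))*(-13) = -152/9*(-7)*(-13) = (1064/9)*(-13) = -13832/9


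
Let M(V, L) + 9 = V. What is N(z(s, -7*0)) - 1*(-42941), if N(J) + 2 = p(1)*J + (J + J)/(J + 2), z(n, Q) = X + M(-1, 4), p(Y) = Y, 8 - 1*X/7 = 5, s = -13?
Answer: 558372/13 ≈ 42952.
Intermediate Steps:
M(V, L) = -9 + V
X = 21 (X = 56 - 7*5 = 56 - 35 = 21)
z(n, Q) = 11 (z(n, Q) = 21 + (-9 - 1) = 21 - 10 = 11)
N(J) = -2 + J + 2*J/(2 + J) (N(J) = -2 + (1*J + (J + J)/(J + 2)) = -2 + (J + (2*J)/(2 + J)) = -2 + (J + 2*J/(2 + J)) = -2 + J + 2*J/(2 + J))
N(z(s, -7*0)) - 1*(-42941) = (-4 + 11² + 2*11)/(2 + 11) - 1*(-42941) = (-4 + 121 + 22)/13 + 42941 = (1/13)*139 + 42941 = 139/13 + 42941 = 558372/13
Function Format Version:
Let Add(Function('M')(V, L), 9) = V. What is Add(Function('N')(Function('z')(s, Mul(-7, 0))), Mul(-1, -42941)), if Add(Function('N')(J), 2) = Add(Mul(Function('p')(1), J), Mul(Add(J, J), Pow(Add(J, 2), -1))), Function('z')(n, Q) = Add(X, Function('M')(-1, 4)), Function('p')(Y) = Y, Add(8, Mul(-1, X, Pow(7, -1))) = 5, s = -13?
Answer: Rational(558372, 13) ≈ 42952.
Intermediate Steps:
Function('M')(V, L) = Add(-9, V)
X = 21 (X = Add(56, Mul(-7, 5)) = Add(56, -35) = 21)
Function('z')(n, Q) = 11 (Function('z')(n, Q) = Add(21, Add(-9, -1)) = Add(21, -10) = 11)
Function('N')(J) = Add(-2, J, Mul(2, J, Pow(Add(2, J), -1))) (Function('N')(J) = Add(-2, Add(Mul(1, J), Mul(Add(J, J), Pow(Add(J, 2), -1)))) = Add(-2, Add(J, Mul(Mul(2, J), Pow(Add(2, J), -1)))) = Add(-2, Add(J, Mul(2, J, Pow(Add(2, J), -1)))) = Add(-2, J, Mul(2, J, Pow(Add(2, J), -1))))
Add(Function('N')(Function('z')(s, Mul(-7, 0))), Mul(-1, -42941)) = Add(Mul(Pow(Add(2, 11), -1), Add(-4, Pow(11, 2), Mul(2, 11))), Mul(-1, -42941)) = Add(Mul(Pow(13, -1), Add(-4, 121, 22)), 42941) = Add(Mul(Rational(1, 13), 139), 42941) = Add(Rational(139, 13), 42941) = Rational(558372, 13)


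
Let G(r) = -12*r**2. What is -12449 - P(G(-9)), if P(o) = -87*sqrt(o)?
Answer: -12449 + 1566*I*sqrt(3) ≈ -12449.0 + 2712.4*I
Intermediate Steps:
-12449 - P(G(-9)) = -12449 - (-87)*sqrt(-12*(-9)**2) = -12449 - (-87)*sqrt(-12*81) = -12449 - (-87)*sqrt(-972) = -12449 - (-87)*18*I*sqrt(3) = -12449 - (-1566)*I*sqrt(3) = -12449 + 1566*I*sqrt(3)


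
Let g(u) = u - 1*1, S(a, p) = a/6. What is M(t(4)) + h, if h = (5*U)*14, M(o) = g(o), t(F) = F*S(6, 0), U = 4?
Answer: 283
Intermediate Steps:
S(a, p) = a/6 (S(a, p) = a*(⅙) = a/6)
g(u) = -1 + u (g(u) = u - 1 = -1 + u)
t(F) = F (t(F) = F*((⅙)*6) = F*1 = F)
M(o) = -1 + o
h = 280 (h = (5*4)*14 = 20*14 = 280)
M(t(4)) + h = (-1 + 4) + 280 = 3 + 280 = 283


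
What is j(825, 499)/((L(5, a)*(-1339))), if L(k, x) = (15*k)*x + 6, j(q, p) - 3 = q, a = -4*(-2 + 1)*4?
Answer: -46/89713 ≈ -0.00051275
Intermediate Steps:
a = 16 (a = -4*(-1)*4 = 4*4 = 16)
j(q, p) = 3 + q
L(k, x) = 6 + 15*k*x (L(k, x) = 15*k*x + 6 = 6 + 15*k*x)
j(825, 499)/((L(5, a)*(-1339))) = (3 + 825)/(((6 + 15*5*16)*(-1339))) = 828/(((6 + 1200)*(-1339))) = 828/((1206*(-1339))) = 828/(-1614834) = 828*(-1/1614834) = -46/89713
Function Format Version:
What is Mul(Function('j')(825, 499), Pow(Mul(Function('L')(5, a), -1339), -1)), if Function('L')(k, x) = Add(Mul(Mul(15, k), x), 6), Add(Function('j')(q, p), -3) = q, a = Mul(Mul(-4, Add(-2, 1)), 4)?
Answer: Rational(-46, 89713) ≈ -0.00051275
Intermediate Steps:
a = 16 (a = Mul(Mul(-4, -1), 4) = Mul(4, 4) = 16)
Function('j')(q, p) = Add(3, q)
Function('L')(k, x) = Add(6, Mul(15, k, x)) (Function('L')(k, x) = Add(Mul(15, k, x), 6) = Add(6, Mul(15, k, x)))
Mul(Function('j')(825, 499), Pow(Mul(Function('L')(5, a), -1339), -1)) = Mul(Add(3, 825), Pow(Mul(Add(6, Mul(15, 5, 16)), -1339), -1)) = Mul(828, Pow(Mul(Add(6, 1200), -1339), -1)) = Mul(828, Pow(Mul(1206, -1339), -1)) = Mul(828, Pow(-1614834, -1)) = Mul(828, Rational(-1, 1614834)) = Rational(-46, 89713)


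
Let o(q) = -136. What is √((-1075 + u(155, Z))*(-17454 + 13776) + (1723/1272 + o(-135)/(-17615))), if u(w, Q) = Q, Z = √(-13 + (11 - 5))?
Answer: √(496249251957268770090 - 461627052071608800*I*√7)/11203140 ≈ 1988.4 - 2.4469*I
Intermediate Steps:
Z = I*√7 (Z = √(-13 + 6) = √(-7) = I*√7 ≈ 2.6458*I)
√((-1075 + u(155, Z))*(-17454 + 13776) + (1723/1272 + o(-135)/(-17615))) = √((-1075 + I*√7)*(-17454 + 13776) + (1723/1272 - 136/(-17615))) = √((-1075 + I*√7)*(-3678) + (1723*(1/1272) - 136*(-1/17615))) = √((3953850 - 3678*I*√7) + (1723/1272 + 136/17615)) = √((3953850 - 3678*I*√7) + 30523637/22406280) = √(88591100701637/22406280 - 3678*I*√7)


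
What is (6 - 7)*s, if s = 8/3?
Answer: -8/3 ≈ -2.6667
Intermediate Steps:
s = 8/3 (s = 8*(⅓) = 8/3 ≈ 2.6667)
(6 - 7)*s = (6 - 7)*(8/3) = -1*8/3 = -8/3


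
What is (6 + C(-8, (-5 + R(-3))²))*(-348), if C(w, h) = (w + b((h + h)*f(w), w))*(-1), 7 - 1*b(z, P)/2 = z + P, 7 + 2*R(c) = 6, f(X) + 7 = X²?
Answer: -2394588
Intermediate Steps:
f(X) = -7 + X²
R(c) = -½ (R(c) = -7/2 + (½)*6 = -7/2 + 3 = -½)
b(z, P) = 14 - 2*P - 2*z (b(z, P) = 14 - 2*(z + P) = 14 - 2*(P + z) = 14 + (-2*P - 2*z) = 14 - 2*P - 2*z)
C(w, h) = -14 + w + 4*h*(-7 + w²) (C(w, h) = (w + (14 - 2*w - 2*(h + h)*(-7 + w²)))*(-1) = (w + (14 - 2*w - 2*2*h*(-7 + w²)))*(-1) = (w + (14 - 2*w - 4*h*(-7 + w²)))*(-1) = (14 - w - 4*h*(-7 + w²))*(-1) = -14 + w + 4*h*(-7 + w²))
(6 + C(-8, (-5 + R(-3))²))*(-348) = (6 + (-14 - 8 + 4*(-5 - ½)²*(-7 + (-8)²)))*(-348) = (6 + (-14 - 8 + 4*(-11/2)²*(-7 + 64)))*(-348) = (6 + (-14 - 8 + 4*(121/4)*57))*(-348) = (6 + (-14 - 8 + 6897))*(-348) = (6 + 6875)*(-348) = 6881*(-348) = -2394588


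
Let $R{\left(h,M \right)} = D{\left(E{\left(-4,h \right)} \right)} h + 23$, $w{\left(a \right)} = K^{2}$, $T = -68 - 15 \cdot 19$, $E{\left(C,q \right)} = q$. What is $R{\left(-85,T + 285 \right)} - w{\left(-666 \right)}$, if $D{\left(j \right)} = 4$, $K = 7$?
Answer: $-366$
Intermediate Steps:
$T = -353$ ($T = -68 - 285 = -353$)
$w{\left(a \right)} = 49$ ($w{\left(a \right)} = 7^{2} = 49$)
$R{\left(h,M \right)} = 23 + 4 h$ ($R{\left(h,M \right)} = 4 h + 23 = 23 + 4 h$)
$R{\left(-85,T + 285 \right)} - w{\left(-666 \right)} = \left(23 + 4 \left(-85\right)\right) - 49 = \left(23 - 340\right) - 49 = -317 - 49 = -366$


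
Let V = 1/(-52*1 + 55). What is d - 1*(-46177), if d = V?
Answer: 138532/3 ≈ 46177.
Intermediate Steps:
V = 1/3 (V = 1/(-52 + 55) = 1/3 ≈ 0.33333)
d = 1/3 ≈ 0.33333
d - 1*(-46177) = 1/3 - 1*(-46177) = 1/3 + 46177 = 138532/3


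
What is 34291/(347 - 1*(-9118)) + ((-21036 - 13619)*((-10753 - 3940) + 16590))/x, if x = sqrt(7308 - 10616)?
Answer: 34291/9465 + 65740535*I*sqrt(827)/1654 ≈ 3.6229 + 1.143e+6*I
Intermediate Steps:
x = 2*I*sqrt(827) (x = sqrt(-3308) = 2*I*sqrt(827) ≈ 57.515*I)
34291/(347 - 1*(-9118)) + ((-21036 - 13619)*((-10753 - 3940) + 16590))/x = 34291/(347 - 1*(-9118)) + ((-21036 - 13619)*((-10753 - 3940) + 16590))/((2*I*sqrt(827))) = 34291/(347 + 9118) + (-34655*(-14693 + 16590))*(-I*sqrt(827)/1654) = 34291/9465 + (-34655*1897)*(-I*sqrt(827)/1654) = 34291*(1/9465) - (-65740535)*I*sqrt(827)/1654 = 34291/9465 + 65740535*I*sqrt(827)/1654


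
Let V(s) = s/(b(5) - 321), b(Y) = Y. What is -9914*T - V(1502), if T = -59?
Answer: 92419059/158 ≈ 5.8493e+5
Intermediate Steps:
V(s) = -s/316 (V(s) = s/(5 - 321) = s/(-316) = s*(-1/316) = -s/316)
-9914*T - V(1502) = -9914*(-59) - (-1)*1502/316 = 584926 - 1*(-751/158) = 584926 + 751/158 = 92419059/158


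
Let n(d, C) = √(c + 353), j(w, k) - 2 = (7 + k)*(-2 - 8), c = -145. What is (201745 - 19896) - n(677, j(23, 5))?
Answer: 181849 - 4*√13 ≈ 1.8183e+5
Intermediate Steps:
j(w, k) = -68 - 10*k (j(w, k) = 2 + (7 + k)*(-2 - 8) = 2 + (7 + k)*(-10) = 2 + (-70 - 10*k) = -68 - 10*k)
n(d, C) = 4*√13 (n(d, C) = √(-145 + 353) = √208 = 4*√13)
(201745 - 19896) - n(677, j(23, 5)) = (201745 - 19896) - 4*√13 = 181849 - 4*√13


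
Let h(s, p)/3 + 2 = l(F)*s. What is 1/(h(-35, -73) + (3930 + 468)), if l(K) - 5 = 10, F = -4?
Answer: 1/2817 ≈ 0.00035499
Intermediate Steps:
l(K) = 15 (l(K) = 5 + 10 = 15)
h(s, p) = -6 + 45*s (h(s, p) = -6 + 3*(15*s) = -6 + 45*s)
1/(h(-35, -73) + (3930 + 468)) = 1/((-6 + 45*(-35)) + (3930 + 468)) = 1/((-6 - 1575) + 4398) = 1/(-1581 + 4398) = 1/2817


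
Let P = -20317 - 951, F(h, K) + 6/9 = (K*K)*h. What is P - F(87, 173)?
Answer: -7875271/3 ≈ -2.6251e+6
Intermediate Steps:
F(h, K) = -⅔ + h*K² (F(h, K) = -⅔ + (K*K)*h = -⅔ + K²*h = -⅔ + h*K²)
P = -21268
P - F(87, 173) = -21268 - (-⅔ + 87*173²) = -21268 - (-⅔ + 87*29929) = -21268 - (-⅔ + 2603823) = -21268 - 1*7811467/3 = -21268 - 7811467/3 = -7875271/3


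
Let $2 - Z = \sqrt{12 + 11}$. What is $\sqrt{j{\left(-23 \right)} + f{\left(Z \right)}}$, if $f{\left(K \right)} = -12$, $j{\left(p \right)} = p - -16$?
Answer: $i \sqrt{19} \approx 4.3589 i$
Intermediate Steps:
$j{\left(p \right)} = 16 + p$ ($j{\left(p \right)} = p + 16 = 16 + p$)
$Z = 2 - \sqrt{23}$ ($Z = 2 - \sqrt{12 + 11} = 2 - \sqrt{23} \approx -2.7958$)
$\sqrt{j{\left(-23 \right)} + f{\left(Z \right)}} = \sqrt{\left(16 - 23\right) - 12} = \sqrt{-7 - 12} = \sqrt{-19} = i \sqrt{19}$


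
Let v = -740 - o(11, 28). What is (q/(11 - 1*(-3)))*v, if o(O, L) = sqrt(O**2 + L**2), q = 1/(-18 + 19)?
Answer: -370/7 - sqrt(905)/14 ≈ -55.006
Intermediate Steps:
q = 1 (q = 1/1 = 1)
o(O, L) = sqrt(L**2 + O**2)
v = -740 - sqrt(905) (v = -740 - sqrt(28**2 + 11**2) = -740 - sqrt(784 + 121) = -740 - sqrt(905) ≈ -770.08)
(q/(11 - 1*(-3)))*v = (1/(11 - 1*(-3)))*(-740 - sqrt(905)) = (1/(11 + 3))*(-740 - sqrt(905)) = (1/14)*(-740 - sqrt(905)) = (1*(1/14))*(-740 - sqrt(905)) = (-740 - sqrt(905))/14 = -370/7 - sqrt(905)/14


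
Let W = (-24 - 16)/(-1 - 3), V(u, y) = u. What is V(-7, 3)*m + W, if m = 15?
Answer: -95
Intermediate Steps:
W = 10 (W = -40/(-4) = -40*(-¼) = 10)
V(-7, 3)*m + W = -7*15 + 10 = -105 + 10 = -95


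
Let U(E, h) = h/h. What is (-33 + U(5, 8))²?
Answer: 1024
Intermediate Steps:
U(E, h) = 1
(-33 + U(5, 8))² = (-33 + 1)² = (-32)² = 1024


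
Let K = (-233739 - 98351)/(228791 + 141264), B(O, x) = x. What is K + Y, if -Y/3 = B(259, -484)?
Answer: 107397554/74011 ≈ 1451.1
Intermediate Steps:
Y = 1452 (Y = -3*(-484) = 1452)
K = -66418/74011 (K = -332090/370055 = -332090*1/370055 = -66418/74011 ≈ -0.89741)
K + Y = -66418/74011 + 1452 = 107397554/74011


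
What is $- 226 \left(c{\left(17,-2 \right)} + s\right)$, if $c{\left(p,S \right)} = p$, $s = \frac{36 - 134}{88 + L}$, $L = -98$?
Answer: $- \frac{30284}{5} \approx -6056.8$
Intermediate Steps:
$s = \frac{49}{5}$ ($s = \frac{36 - 134}{88 - 98} = - \frac{98}{-10} = \left(-98\right) \left(- \frac{1}{10}\right) = \frac{49}{5} \approx 9.8$)
$- 226 \left(c{\left(17,-2 \right)} + s\right) = - 226 \left(17 + \frac{49}{5}\right) = \left(-226\right) \frac{134}{5} = - \frac{30284}{5}$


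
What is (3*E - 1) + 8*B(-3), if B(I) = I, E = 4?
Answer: -13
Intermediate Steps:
(3*E - 1) + 8*B(-3) = (3*4 - 1) + 8*(-3) = (12 - 1) - 24 = 11 - 24 = -13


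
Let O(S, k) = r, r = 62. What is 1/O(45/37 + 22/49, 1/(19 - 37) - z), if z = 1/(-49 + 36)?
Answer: 1/62 ≈ 0.016129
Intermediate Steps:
z = -1/13 (z = 1/(-13) = -1/13 ≈ -0.076923)
O(S, k) = 62
1/O(45/37 + 22/49, 1/(19 - 37) - z) = 1/62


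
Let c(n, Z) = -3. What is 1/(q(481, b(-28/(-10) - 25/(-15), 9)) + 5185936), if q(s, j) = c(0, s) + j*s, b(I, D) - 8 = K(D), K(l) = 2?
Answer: 1/5190743 ≈ 1.9265e-7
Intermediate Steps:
b(I, D) = 10 (b(I, D) = 8 + 2 = 10)
q(s, j) = -3 + j*s
1/(q(481, b(-28/(-10) - 25/(-15), 9)) + 5185936) = 1/((-3 + 10*481) + 5185936) = 1/((-3 + 4810) + 5185936) = 1/(4807 + 5185936) = 1/5190743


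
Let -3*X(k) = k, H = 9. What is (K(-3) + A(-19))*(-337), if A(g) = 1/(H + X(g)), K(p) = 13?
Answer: -202537/46 ≈ -4403.0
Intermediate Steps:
X(k) = -k/3
A(g) = 1/(9 - g/3)
(K(-3) + A(-19))*(-337) = (13 - 3/(-27 - 19))*(-337) = (13 - 3/(-46))*(-337) = (13 - 3*(-1/46))*(-337) = (13 + 3/46)*(-337) = (601/46)*(-337) = -202537/46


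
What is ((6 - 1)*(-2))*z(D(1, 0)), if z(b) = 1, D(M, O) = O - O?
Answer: -10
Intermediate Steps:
D(M, O) = 0
((6 - 1)*(-2))*z(D(1, 0)) = ((6 - 1)*(-2))*1 = (5*(-2))*1 = -10*1 = -10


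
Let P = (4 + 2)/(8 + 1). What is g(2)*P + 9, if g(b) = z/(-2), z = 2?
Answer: 25/3 ≈ 8.3333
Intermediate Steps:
P = 2/3 (P = 6/9 = 6*(1/9) = 2/3 ≈ 0.66667)
g(b) = -1 (g(b) = 2/(-2) = 2*(-1/2) = -1)
g(2)*P + 9 = -1*2/3 + 9 = -2/3 + 9 = 25/3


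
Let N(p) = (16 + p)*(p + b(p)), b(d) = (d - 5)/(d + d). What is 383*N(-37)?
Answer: 10841964/37 ≈ 2.9303e+5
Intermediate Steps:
b(d) = (-5 + d)/(2*d) (b(d) = (-5 + d)/((2*d)) = (-5 + d)*(1/(2*d)) = (-5 + d)/(2*d))
N(p) = (16 + p)*(p + (-5 + p)/(2*p))
383*N(-37) = 383*(11/2 + (-37)² - 40/(-37) + (33/2)*(-37)) = 383*(11/2 + 1369 - 40*(-1/37) - 1221/2) = 383*(11/2 + 1369 + 40/37 - 1221/2) = 383*(28308/37) = 10841964/37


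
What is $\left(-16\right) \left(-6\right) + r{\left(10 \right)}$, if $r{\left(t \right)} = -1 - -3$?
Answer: $98$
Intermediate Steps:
$r{\left(t \right)} = 2$ ($r{\left(t \right)} = -1 + 3 = 2$)
$\left(-16\right) \left(-6\right) + r{\left(10 \right)} = \left(-16\right) \left(-6\right) + 2 = 96 + 2 = 98$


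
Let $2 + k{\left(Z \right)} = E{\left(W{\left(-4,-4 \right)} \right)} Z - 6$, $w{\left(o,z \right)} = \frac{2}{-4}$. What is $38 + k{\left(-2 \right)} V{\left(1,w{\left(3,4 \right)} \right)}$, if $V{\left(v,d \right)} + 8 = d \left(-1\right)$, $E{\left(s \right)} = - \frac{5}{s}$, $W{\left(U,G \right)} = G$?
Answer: $\frac{467}{4} \approx 116.75$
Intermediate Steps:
$w{\left(o,z \right)} = - \frac{1}{2}$ ($w{\left(o,z \right)} = 2 \left(- \frac{1}{4}\right) = - \frac{1}{2}$)
$k{\left(Z \right)} = -8 + \frac{5 Z}{4}$ ($k{\left(Z \right)} = -2 + \left(- \frac{5}{-4} Z - 6\right) = -2 + \left(\left(-5\right) \left(- \frac{1}{4}\right) Z - 6\right) = -2 + \left(\frac{5 Z}{4} - 6\right) = -2 + \left(-6 + \frac{5 Z}{4}\right) = -8 + \frac{5 Z}{4}$)
$V{\left(v,d \right)} = -8 - d$ ($V{\left(v,d \right)} = -8 + d \left(-1\right) = -8 - d$)
$38 + k{\left(-2 \right)} V{\left(1,w{\left(3,4 \right)} \right)} = 38 + \left(-8 + \frac{5}{4} \left(-2\right)\right) \left(-8 - - \frac{1}{2}\right) = 38 + \left(-8 - \frac{5}{2}\right) \left(-8 + \frac{1}{2}\right) = 38 - - \frac{315}{4} = 38 + \frac{315}{4} = \frac{467}{4}$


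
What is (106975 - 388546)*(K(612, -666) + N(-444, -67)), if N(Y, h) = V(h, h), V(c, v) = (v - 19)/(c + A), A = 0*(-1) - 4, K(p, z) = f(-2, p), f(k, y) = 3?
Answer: -84189729/71 ≈ -1.1858e+6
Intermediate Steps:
K(p, z) = 3
A = -4 (A = 0 - 4 = -4)
V(c, v) = (-19 + v)/(-4 + c) (V(c, v) = (v - 19)/(c - 4) = (-19 + v)/(-4 + c))
N(Y, h) = (-19 + h)/(-4 + h)
(106975 - 388546)*(K(612, -666) + N(-444, -67)) = (106975 - 388546)*(3 + (-19 - 67)/(-4 - 67)) = -281571*(3 - 86/(-71)) = -281571*(3 - 1/71*(-86)) = -281571*(3 + 86/71) = -281571*299/71 = -84189729/71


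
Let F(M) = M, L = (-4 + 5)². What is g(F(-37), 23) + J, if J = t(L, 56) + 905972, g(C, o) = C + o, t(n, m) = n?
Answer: 905959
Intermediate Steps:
L = 1 (L = 1² = 1)
J = 905973 (J = 1 + 905972 = 905973)
g(F(-37), 23) + J = (-37 + 23) + 905973 = -14 + 905973 = 905959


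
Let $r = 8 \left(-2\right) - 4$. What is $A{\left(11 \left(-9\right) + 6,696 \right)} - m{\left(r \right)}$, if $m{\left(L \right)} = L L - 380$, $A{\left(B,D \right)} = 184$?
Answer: $164$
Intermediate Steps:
$r = -20$ ($r = -16 - 4 = -20$)
$m{\left(L \right)} = -380 + L^{2}$ ($m{\left(L \right)} = L^{2} - 380 = -380 + L^{2}$)
$A{\left(11 \left(-9\right) + 6,696 \right)} - m{\left(r \right)} = 184 - \left(-380 + \left(-20\right)^{2}\right) = 184 - \left(-380 + 400\right) = 184 - 20 = 164$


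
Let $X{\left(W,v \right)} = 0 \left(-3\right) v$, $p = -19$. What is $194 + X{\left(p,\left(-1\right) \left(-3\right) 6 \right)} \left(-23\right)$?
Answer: $194$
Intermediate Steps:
$X{\left(W,v \right)} = 0$ ($X{\left(W,v \right)} = 0 v = 0$)
$194 + X{\left(p,\left(-1\right) \left(-3\right) 6 \right)} \left(-23\right) = 194 + 0 \left(-23\right) = 194 + 0 = 194$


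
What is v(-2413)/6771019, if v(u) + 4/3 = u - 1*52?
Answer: -7399/20313057 ≈ -0.00036425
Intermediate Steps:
v(u) = -160/3 + u (v(u) = -4/3 + (u - 1*52) = -4/3 + (u - 52) = -4/3 + (-52 + u) = -160/3 + u)
v(-2413)/6771019 = (-160/3 - 2413)/6771019 = -7399/3*1/6771019 = -7399/20313057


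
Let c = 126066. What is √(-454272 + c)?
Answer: I*√328206 ≈ 572.89*I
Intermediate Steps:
√(-454272 + c) = √(-454272 + 126066) = √(-328206) = I*√328206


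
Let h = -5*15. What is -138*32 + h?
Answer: -4491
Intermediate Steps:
h = -75
-138*32 + h = -138*32 - 75 = -4416 - 75 = -4491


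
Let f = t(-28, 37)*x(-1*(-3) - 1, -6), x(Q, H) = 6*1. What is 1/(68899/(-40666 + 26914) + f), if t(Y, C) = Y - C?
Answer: -13752/5432179 ≈ -0.0025316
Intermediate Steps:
x(Q, H) = 6
f = -390 (f = (-28 - 1*37)*6 = (-28 - 37)*6 = -65*6 = -390)
1/(68899/(-40666 + 26914) + f) = 1/(68899/(-40666 + 26914) - 390) = 1/(68899/(-13752) - 390) = 1/(68899*(-1/13752) - 390) = 1/(-68899/13752 - 390) = 1/(-5432179/13752) = -13752/5432179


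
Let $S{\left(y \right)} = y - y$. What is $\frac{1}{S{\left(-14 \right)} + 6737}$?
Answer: $\frac{1}{6737} \approx 0.00014843$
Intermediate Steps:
$S{\left(y \right)} = 0$
$\frac{1}{S{\left(-14 \right)} + 6737} = \frac{1}{0 + 6737} = \frac{1}{6737}$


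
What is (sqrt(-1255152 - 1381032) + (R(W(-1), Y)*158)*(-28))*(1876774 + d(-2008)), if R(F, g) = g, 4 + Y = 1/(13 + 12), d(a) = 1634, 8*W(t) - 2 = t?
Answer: 822697622208/25 + 3756816*I*sqrt(659046) ≈ 3.2908e+10 + 3.0498e+9*I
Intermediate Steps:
W(t) = 1/4 + t/8
Y = -99/25 (Y = -4 + 1/(13 + 12) = -4 + 1/25 = -99/25 ≈ -3.9600)
(sqrt(-1255152 - 1381032) + (R(W(-1), Y)*158)*(-28))*(1876774 + d(-2008)) = (sqrt(-1255152 - 1381032) - 99/25*158*(-28))*(1876774 + 1634) = (sqrt(-2636184) - 15642/25*(-28))*1878408 = (2*I*sqrt(659046) + 437976/25)*1878408 = (437976/25 + 2*I*sqrt(659046))*1878408 = 822697622208/25 + 3756816*I*sqrt(659046)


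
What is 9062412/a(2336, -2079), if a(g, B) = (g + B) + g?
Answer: 9062412/2593 ≈ 3495.0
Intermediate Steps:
a(g, B) = B + 2*g (a(g, B) = (B + g) + g = B + 2*g)
9062412/a(2336, -2079) = 9062412/(-2079 + 2*2336) = 9062412/(-2079 + 4672) = 9062412/2593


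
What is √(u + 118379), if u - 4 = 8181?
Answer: 2*√31641 ≈ 355.76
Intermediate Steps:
u = 8185 (u = 4 + 8181 = 8185)
√(u + 118379) = √(8185 + 118379) = √126564 = 2*√31641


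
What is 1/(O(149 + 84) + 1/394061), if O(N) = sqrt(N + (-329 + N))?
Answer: -394061/21273917825776 + 155284071721*sqrt(137)/21273917825776 ≈ 0.085436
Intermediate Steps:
O(N) = sqrt(-329 + 2*N)
1/(O(149 + 84) + 1/394061) = 1/(sqrt(-329 + 2*(149 + 84)) + 1/394061) = 1/(sqrt(-329 + 2*233) + 1/394061) = 1/(sqrt(-329 + 466) + 1/394061) = 1/(sqrt(137) + 1/394061) = 1/(1/394061 + sqrt(137))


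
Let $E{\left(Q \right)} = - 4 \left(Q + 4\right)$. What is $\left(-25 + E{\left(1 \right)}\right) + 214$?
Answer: $169$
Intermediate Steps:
$E{\left(Q \right)} = -16 - 4 Q$ ($E{\left(Q \right)} = - 4 \left(4 + Q\right) = -16 - 4 Q$)
$\left(-25 + E{\left(1 \right)}\right) + 214 = \left(-25 - 20\right) + 214 = -45 + 214 = 169$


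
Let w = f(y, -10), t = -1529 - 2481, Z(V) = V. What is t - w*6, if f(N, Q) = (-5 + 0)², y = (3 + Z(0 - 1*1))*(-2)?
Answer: -4160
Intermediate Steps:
y = -4 (y = (3 + (0 - 1*1))*(-2) = (3 + (0 - 1))*(-2) = (3 - 1)*(-2) = 2*(-2) = -4)
t = -4010
f(N, Q) = 25 (f(N, Q) = (-5)² = 25)
w = 25
t - w*6 = -4010 - 25*6 = -4010 - 1*150 = -4010 - 150 = -4160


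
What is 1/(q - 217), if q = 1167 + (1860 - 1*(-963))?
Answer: 1/3773 ≈ 0.00026504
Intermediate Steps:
q = 3990 (q = 1167 + (1860 + 963) = 1167 + 2823 = 3990)
1/(q - 217) = 1/(3990 - 217) = 1/3773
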